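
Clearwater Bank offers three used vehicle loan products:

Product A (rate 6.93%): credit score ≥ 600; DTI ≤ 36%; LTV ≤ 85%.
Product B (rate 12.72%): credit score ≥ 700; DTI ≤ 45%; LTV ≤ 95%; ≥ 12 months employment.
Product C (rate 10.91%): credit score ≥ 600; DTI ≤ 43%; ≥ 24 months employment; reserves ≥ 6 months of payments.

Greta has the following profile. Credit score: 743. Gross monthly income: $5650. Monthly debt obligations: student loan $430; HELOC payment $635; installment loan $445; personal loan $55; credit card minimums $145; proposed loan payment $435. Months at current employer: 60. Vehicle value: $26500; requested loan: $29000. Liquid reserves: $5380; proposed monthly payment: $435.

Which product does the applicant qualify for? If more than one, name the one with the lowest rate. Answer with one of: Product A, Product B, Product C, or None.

Product C

Total debts = (430 + 635 + 445 + 55 + 145 + 435) = 2,145; DTI = 2,145/5,650 = 38%.
LTV = 29,000/26,500 = 109.4%.
Reserves = 5,380/435 = 12.4 months.
Product A: score 743 ≥ 600; DTI 38% > 36%; LTV 109.4% > 85% → does not qualify.
Product B: score 743 ≥ 700; DTI 38% ≤ 45%; LTV 109.4% > 95%; employment 60 ≥ 12 mo → does not qualify.
Product C: score 743 ≥ 600; DTI 38% ≤ 43%; employment 60 ≥ 24 mo; reserves 12.4 ≥ 6 mo → qualifies.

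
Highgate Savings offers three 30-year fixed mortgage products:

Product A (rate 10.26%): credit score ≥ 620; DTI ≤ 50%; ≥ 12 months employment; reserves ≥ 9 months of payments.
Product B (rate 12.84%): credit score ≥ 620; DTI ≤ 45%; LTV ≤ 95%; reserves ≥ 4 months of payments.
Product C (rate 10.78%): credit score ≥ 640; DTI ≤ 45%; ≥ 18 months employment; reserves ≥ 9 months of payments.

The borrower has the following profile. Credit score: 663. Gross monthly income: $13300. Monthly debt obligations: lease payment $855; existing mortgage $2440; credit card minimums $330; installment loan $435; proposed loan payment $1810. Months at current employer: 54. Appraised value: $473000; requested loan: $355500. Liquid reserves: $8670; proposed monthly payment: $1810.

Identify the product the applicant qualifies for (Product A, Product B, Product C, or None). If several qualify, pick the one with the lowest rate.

Total debts = (855 + 2,440 + 330 + 435 + 1,810) = 5,870; DTI = 5,870/13,300 = 44.1%.
LTV = 355,500/473,000 = 75.2%.
Reserves = 8,670/1,810 = 4.8 months.
Product A: score 663 ≥ 620; DTI 44.1% ≤ 50%; employment 54 ≥ 12 mo; reserves 4.8 < 9 mo → does not qualify.
Product B: score 663 ≥ 620; DTI 44.1% ≤ 45%; LTV 75.2% ≤ 95%; reserves 4.8 ≥ 4 mo → qualifies.
Product C: score 663 ≥ 640; DTI 44.1% ≤ 45%; employment 54 ≥ 18 mo; reserves 4.8 < 9 mo → does not qualify.

Product B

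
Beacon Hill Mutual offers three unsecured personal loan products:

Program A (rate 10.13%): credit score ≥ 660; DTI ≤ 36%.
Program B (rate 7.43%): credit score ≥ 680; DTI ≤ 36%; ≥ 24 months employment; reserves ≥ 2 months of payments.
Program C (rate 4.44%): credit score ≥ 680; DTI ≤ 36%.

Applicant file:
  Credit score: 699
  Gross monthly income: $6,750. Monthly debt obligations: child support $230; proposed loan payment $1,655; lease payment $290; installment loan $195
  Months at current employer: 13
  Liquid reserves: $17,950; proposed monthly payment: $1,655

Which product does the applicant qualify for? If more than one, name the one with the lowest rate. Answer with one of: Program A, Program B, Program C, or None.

Total debts = (230 + 1,655 + 290 + 195) = 2,370; DTI = 2,370/6,750 = 35.1%.
Reserves = 17,950/1,655 = 10.8 months.
Program A: score 699 ≥ 660; DTI 35.1% ≤ 36% → qualifies.
Program B: score 699 ≥ 680; DTI 35.1% ≤ 36%; employment 13 < 24 mo; reserves 10.8 ≥ 2 mo → does not qualify.
Program C: score 699 ≥ 680; DTI 35.1% ≤ 36% → qualifies.
Qualifying: Program A, Program C. Lowest rate is 4.44% → Program C.

Program C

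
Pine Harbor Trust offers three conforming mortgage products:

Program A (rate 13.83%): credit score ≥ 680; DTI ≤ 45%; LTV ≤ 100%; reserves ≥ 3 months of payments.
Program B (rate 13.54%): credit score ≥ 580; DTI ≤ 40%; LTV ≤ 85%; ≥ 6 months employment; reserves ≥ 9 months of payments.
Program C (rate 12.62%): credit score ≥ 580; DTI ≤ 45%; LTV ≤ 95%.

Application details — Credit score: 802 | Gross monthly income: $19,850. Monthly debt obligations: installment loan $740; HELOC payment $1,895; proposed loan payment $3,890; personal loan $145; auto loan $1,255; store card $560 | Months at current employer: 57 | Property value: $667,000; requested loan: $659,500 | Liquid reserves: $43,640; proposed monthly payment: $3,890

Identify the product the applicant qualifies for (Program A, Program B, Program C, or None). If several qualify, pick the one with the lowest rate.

Program A

Total debts = (740 + 1,895 + 3,890 + 145 + 1,255 + 560) = 8,485; DTI = 8,485/19,850 = 42.7%.
LTV = 659,500/667,000 = 98.9%.
Reserves = 43,640/3,890 = 11.2 months.
Program A: score 802 ≥ 680; DTI 42.7% ≤ 45%; LTV 98.9% ≤ 100%; reserves 11.2 ≥ 3 mo → qualifies.
Program B: score 802 ≥ 580; DTI 42.7% > 40%; LTV 98.9% > 85%; employment 57 ≥ 6 mo; reserves 11.2 ≥ 9 mo → does not qualify.
Program C: score 802 ≥ 580; DTI 42.7% ≤ 45%; LTV 98.9% > 95% → does not qualify.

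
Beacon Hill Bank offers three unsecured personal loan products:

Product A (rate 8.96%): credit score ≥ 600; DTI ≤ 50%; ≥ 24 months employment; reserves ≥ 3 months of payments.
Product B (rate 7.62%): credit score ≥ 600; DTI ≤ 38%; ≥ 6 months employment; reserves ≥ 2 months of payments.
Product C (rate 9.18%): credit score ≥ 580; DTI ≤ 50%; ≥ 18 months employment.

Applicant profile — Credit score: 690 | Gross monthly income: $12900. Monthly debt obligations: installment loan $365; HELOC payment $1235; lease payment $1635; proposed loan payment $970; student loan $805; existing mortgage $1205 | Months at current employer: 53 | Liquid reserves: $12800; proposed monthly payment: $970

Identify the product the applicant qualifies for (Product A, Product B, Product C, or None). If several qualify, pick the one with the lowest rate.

Total debts = (365 + 1,235 + 1,635 + 970 + 805 + 1,205) = 6,215; DTI = 6,215/12,900 = 48.2%.
Reserves = 12,800/970 = 13.2 months.
Product A: score 690 ≥ 600; DTI 48.2% ≤ 50%; employment 53 ≥ 24 mo; reserves 13.2 ≥ 3 mo → qualifies.
Product B: score 690 ≥ 600; DTI 48.2% > 38%; employment 53 ≥ 6 mo; reserves 13.2 ≥ 2 mo → does not qualify.
Product C: score 690 ≥ 580; DTI 48.2% ≤ 50%; employment 53 ≥ 18 mo → qualifies.
Qualifying: Product A, Product C. Lowest rate is 8.96% → Product A.

Product A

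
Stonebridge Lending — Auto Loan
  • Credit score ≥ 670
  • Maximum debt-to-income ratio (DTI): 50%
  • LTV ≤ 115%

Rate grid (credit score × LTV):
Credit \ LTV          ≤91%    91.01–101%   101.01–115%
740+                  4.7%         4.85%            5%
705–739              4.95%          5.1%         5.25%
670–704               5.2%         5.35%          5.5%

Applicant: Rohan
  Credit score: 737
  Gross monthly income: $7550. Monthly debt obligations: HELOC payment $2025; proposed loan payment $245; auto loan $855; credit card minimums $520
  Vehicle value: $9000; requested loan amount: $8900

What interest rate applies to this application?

Credit score 737 ≥ 670; Total monthly debts = (2,025 + 245 + 855 + 520) = 3,645. DTI = 3,645/7,550 = 48.3% ≤ 50%
Loan-to-value = 8,900/9,000 = 98.9% — pass (115% max)
Score 737 is in the 705–739 band; LTV 98.9% is in the 91.01–101% band → 5.1%.

5.1%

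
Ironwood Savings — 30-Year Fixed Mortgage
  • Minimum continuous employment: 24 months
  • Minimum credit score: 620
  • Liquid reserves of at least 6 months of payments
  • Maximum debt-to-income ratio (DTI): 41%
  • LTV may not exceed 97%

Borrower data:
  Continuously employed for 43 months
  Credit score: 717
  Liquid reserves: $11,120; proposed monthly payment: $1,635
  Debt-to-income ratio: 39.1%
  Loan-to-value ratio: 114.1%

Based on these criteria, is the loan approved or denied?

Denied

Employment 43 ≥ 24 months
Credit score 717 ≥ 620 (meets)
Liquid reserves cover 11,120/1,635 = 6.8 months — ≥ 6 required
Debt-to-income 39.1% vs 41% cap — pass
LTV 114.1% — over 97%
Fails on LTV.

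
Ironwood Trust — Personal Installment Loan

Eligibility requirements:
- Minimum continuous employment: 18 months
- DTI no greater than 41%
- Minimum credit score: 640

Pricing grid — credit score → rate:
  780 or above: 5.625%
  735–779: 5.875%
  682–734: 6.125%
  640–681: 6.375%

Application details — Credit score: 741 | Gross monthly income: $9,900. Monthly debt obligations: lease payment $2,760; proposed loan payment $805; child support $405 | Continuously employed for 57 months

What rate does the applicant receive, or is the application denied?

Credit score 741 ≥ 640 (meets minimum)
Total monthly debts = (2,760 + 805 + 405) = 3,970. DTI = 3,970/9,900 = 40.1% ≤ 41%
Employment 57 ≥ 18 months
All requirements met. Score 741 falls in the 735–779 tier → 5.875%.

Approved at 5.875%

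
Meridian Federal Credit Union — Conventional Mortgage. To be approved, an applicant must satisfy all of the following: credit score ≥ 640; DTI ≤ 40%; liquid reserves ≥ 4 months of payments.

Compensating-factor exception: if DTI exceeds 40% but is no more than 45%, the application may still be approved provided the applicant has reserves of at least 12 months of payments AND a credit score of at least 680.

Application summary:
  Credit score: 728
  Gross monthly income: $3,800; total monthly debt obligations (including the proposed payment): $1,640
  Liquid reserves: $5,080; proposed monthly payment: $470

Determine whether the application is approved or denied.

Credit score 728 ≥ 640 (meets base)
DTI: 1,640 ÷ 3,800 = 43.2%, over the 40% base limit.
Reserves = 5,080/470 = 10.8 months ≥ 4
43.2% falls in the override range (40%–45%), so the compensating-factor test applies.
Override check — reserves: 10.8 mo (short of 12); score: 728 (ok).
Override conditions not both satisfied; exception does not apply.

Denied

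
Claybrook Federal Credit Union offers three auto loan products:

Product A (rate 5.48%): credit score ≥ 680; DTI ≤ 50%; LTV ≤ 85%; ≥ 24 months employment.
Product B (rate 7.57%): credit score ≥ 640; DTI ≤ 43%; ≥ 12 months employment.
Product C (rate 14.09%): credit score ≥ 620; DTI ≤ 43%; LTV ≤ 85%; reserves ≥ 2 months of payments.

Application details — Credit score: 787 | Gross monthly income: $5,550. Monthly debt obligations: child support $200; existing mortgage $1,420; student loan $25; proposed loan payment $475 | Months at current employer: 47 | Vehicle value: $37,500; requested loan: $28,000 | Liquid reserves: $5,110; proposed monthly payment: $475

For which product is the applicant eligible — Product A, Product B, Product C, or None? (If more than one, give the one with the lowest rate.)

Total debts = (200 + 1,420 + 25 + 475) = 2,120; DTI = 2,120/5,550 = 38.2%.
LTV = 28,000/37,500 = 74.7%.
Reserves = 5,110/475 = 10.8 months.
Product A: score 787 ≥ 680; DTI 38.2% ≤ 50%; LTV 74.7% ≤ 85%; employment 47 ≥ 24 mo → qualifies.
Product B: score 787 ≥ 640; DTI 38.2% ≤ 43%; employment 47 ≥ 12 mo → qualifies.
Product C: score 787 ≥ 620; DTI 38.2% ≤ 43%; LTV 74.7% ≤ 85%; reserves 10.8 ≥ 2 mo → qualifies.
Qualifying: Product A, Product B, Product C. Lowest rate is 5.48% → Product A.

Product A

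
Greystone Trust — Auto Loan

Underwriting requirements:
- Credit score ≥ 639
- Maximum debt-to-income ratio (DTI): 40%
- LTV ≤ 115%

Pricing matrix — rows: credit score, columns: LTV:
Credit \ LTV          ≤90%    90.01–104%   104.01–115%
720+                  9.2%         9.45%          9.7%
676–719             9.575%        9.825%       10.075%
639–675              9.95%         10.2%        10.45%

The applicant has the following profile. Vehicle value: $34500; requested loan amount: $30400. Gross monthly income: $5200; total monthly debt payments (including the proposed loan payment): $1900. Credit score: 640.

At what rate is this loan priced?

Credit score 640 ≥ 639; DTI: 1,900 ÷ 5,200 = 36.5%, within the 40% cap
LTV: 30,400 ÷ 34,500 = 88.1%, within 115% cap
Score 640 is in the 639–675 band; LTV 88.1% is in the ≤90% band → 9.95%.

9.95%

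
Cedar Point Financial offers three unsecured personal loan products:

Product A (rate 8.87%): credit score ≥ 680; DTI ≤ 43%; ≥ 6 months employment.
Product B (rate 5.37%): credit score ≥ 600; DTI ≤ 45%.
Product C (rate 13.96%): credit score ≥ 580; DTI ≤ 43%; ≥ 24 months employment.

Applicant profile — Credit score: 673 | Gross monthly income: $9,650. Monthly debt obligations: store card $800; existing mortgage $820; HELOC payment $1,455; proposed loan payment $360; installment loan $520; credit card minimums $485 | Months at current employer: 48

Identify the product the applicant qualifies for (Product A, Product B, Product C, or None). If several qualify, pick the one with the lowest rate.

Total debts = (800 + 820 + 1,455 + 360 + 520 + 485) = 4,440; DTI = 4,440/9,650 = 46%.
Product A: score 673 < 680; DTI 46% > 43%; employment 48 ≥ 6 mo → does not qualify.
Product B: score 673 ≥ 600; DTI 46% > 45% → does not qualify.
Product C: score 673 ≥ 580; DTI 46% > 43%; employment 48 ≥ 24 mo → does not qualify.

None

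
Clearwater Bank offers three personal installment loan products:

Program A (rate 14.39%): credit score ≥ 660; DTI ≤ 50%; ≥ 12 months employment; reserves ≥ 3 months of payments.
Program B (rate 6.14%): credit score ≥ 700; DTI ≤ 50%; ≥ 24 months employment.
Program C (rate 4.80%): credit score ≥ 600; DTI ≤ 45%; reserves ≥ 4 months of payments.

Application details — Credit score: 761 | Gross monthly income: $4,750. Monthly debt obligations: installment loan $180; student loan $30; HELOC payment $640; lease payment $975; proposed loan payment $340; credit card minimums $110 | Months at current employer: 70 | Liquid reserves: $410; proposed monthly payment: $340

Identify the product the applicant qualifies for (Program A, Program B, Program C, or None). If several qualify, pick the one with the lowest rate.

Program B

Total debts = (180 + 30 + 640 + 975 + 340 + 110) = 2,275; DTI = 2,275/4,750 = 47.9%.
Reserves = 410/340 = 1.2 months.
Program A: score 761 ≥ 660; DTI 47.9% ≤ 50%; employment 70 ≥ 12 mo; reserves 1.2 < 3 mo → does not qualify.
Program B: score 761 ≥ 700; DTI 47.9% ≤ 50%; employment 70 ≥ 24 mo → qualifies.
Program C: score 761 ≥ 600; DTI 47.9% > 45%; reserves 1.2 < 4 mo → does not qualify.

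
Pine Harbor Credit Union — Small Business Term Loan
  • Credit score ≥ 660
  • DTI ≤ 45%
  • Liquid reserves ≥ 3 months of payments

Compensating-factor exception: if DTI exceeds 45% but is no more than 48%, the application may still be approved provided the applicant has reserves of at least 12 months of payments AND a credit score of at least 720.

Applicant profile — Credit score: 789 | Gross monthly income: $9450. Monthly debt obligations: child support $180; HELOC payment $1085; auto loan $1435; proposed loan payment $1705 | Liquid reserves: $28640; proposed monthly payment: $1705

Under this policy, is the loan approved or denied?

Approved

Credit score 789 ≥ 660 (meets base)
Total debts = (180 + 1,085 + 1,435 + 1,705) = 4,405. DTI: 4,405 ÷ 9,450 = 46.6%, over the 45% base limit.
Reserves = 28,640/1,705 = 16.8 months ≥ 3
46.6% falls in the override range (45%–48%), so the compensating-factor test applies.
Override check — reserves: 16.8 mo (ok); score: 789 (ok).
Both override conditions satisfied; DTI exception granted.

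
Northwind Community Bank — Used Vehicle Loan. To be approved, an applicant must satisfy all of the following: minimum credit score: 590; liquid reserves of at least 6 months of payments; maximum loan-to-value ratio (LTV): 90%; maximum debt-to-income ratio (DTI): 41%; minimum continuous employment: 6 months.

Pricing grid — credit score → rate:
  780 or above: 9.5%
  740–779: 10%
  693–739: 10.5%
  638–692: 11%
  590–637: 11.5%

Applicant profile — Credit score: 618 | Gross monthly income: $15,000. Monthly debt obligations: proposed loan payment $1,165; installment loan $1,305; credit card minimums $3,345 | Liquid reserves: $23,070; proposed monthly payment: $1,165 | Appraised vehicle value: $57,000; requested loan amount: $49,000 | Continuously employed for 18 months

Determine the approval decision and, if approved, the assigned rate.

Approved at 11.5%

Credit score 618 ≥ 590 (meets minimum)
Employment 18 ≥ 6 months
Reserves: 23,070 ÷ 1,165 = 19.8 months (meets 6-month minimum)
Total monthly debts = (1,165 + 1,305 + 3,345) = 5,815. DTI: 5,815 ÷ 15,000 = 38.8%, within the 41% cap
LTV = 49,000/57,000 = 86% ≤ 90%
All requirements met. Score 618 falls in the 590–637 tier → 11.5%.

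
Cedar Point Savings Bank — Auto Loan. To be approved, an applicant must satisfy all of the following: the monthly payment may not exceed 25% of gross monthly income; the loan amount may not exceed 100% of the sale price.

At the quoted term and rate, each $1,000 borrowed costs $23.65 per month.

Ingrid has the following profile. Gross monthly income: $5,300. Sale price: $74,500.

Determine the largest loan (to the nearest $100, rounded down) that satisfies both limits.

Payment cap: 25% × $5,300 = $1,325/month.
At $23.65 per $1,000, that supports 1,325/23.65 × 1,000 ≈ $56,025 → $56,000.
LTV cap: 100% × $74,500 = $74,500 → $74,500.
Binding constraint: payment-to-income.

$56,000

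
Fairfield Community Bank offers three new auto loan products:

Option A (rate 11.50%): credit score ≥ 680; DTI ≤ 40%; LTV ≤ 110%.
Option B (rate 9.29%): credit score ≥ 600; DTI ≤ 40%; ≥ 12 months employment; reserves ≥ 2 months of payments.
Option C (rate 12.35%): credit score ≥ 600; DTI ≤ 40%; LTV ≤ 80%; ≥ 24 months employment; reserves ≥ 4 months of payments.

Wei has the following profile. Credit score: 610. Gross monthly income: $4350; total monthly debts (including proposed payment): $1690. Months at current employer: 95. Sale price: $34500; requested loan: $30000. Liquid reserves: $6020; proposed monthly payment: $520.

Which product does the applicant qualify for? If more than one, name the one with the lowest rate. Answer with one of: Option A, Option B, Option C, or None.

DTI = 1,690/4,350 = 38.9%.
LTV = 30,000/34,500 = 87%.
Reserves = 6,020/520 = 11.6 months.
Option A: score 610 < 680; DTI 38.9% ≤ 40%; LTV 87% ≤ 110% → does not qualify.
Option B: score 610 ≥ 600; DTI 38.9% ≤ 40%; employment 95 ≥ 12 mo; reserves 11.6 ≥ 2 mo → qualifies.
Option C: score 610 ≥ 600; DTI 38.9% ≤ 40%; LTV 87% > 80%; employment 95 ≥ 24 mo; reserves 11.6 ≥ 4 mo → does not qualify.

Option B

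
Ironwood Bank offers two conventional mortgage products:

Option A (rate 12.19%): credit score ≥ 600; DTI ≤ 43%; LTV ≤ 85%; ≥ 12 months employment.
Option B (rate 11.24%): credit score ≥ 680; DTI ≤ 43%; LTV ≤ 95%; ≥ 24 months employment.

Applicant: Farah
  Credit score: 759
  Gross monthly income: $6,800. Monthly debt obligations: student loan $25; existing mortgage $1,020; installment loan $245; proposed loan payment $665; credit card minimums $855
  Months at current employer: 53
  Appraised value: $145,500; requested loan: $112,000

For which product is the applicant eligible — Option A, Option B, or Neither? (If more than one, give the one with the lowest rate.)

Option B

Total debts = (25 + 1,020 + 245 + 665 + 855) = 2,810; DTI = 2,810/6,800 = 41.3%.
LTV = 112,000/145,500 = 77%.
Option A: score 759 ≥ 600; DTI 41.3% ≤ 43%; LTV 77% ≤ 85%; employment 53 ≥ 12 mo → qualifies.
Option B: score 759 ≥ 680; DTI 41.3% ≤ 43%; LTV 77% ≤ 95%; employment 53 ≥ 24 mo → qualifies.
Qualifying: Option A, Option B. Lowest rate is 11.24% → Option B.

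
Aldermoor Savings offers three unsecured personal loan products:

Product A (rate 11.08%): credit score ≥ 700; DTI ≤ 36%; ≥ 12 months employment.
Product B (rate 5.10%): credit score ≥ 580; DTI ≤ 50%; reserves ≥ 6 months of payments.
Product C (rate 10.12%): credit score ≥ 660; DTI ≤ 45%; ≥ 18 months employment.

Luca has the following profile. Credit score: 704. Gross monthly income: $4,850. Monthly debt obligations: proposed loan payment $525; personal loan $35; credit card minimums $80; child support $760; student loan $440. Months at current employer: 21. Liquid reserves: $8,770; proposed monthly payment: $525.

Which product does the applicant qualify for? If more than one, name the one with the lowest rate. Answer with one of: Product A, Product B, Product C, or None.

Total debts = (525 + 35 + 80 + 760 + 440) = 1,840; DTI = 1,840/4,850 = 37.9%.
Reserves = 8,770/525 = 16.7 months.
Product A: score 704 ≥ 700; DTI 37.9% > 36%; employment 21 ≥ 12 mo → does not qualify.
Product B: score 704 ≥ 580; DTI 37.9% ≤ 50%; reserves 16.7 ≥ 6 mo → qualifies.
Product C: score 704 ≥ 660; DTI 37.9% ≤ 45%; employment 21 ≥ 18 mo → qualifies.
Qualifying: Product B, Product C. Lowest rate is 5.10% → Product B.

Product B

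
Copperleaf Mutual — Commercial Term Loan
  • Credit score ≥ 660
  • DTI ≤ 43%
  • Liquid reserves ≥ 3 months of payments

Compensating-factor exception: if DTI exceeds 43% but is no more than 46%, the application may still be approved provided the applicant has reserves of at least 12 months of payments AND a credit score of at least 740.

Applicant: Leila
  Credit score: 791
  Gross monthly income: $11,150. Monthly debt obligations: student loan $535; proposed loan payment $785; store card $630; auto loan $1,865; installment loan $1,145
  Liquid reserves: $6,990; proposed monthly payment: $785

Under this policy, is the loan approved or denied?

Credit score 791 ≥ 660 (meets base)
Total debts = (535 + 785 + 630 + 1,865 + 1,145) = 4,960. DTI = 4,960/11,150 = 44.5% > 43% — standard DTI limit exceeded.
Reserves = 6,990/785 = 8.9 months ≥ 3
44.5% falls in the override range (43%–46%), so the compensating-factor test applies.
Reserves 8.9 < 12 months; credit score 791 ≥ 740.
Override conditions not both satisfied; exception does not apply.

Denied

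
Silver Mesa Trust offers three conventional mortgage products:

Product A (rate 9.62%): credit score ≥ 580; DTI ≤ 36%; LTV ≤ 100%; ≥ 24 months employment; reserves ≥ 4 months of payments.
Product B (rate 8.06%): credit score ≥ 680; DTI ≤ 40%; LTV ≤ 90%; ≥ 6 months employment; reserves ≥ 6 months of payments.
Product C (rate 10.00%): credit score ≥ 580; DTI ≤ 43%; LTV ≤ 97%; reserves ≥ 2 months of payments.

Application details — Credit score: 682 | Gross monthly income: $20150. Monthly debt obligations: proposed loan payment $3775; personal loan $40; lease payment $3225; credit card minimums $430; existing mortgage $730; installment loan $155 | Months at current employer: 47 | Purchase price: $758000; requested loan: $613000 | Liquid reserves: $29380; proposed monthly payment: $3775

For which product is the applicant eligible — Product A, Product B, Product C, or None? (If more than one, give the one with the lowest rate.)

Total debts = (3,775 + 40 + 3,225 + 430 + 730 + 155) = 8,355; DTI = 8,355/20,150 = 41.5%.
LTV = 613,000/758,000 = 80.9%.
Reserves = 29,380/3,775 = 7.8 months.
Product A: score 682 ≥ 580; DTI 41.5% > 36%; LTV 80.9% ≤ 100%; employment 47 ≥ 24 mo; reserves 7.8 ≥ 4 mo → does not qualify.
Product B: score 682 ≥ 680; DTI 41.5% > 40%; LTV 80.9% ≤ 90%; employment 47 ≥ 6 mo; reserves 7.8 ≥ 6 mo → does not qualify.
Product C: score 682 ≥ 580; DTI 41.5% ≤ 43%; LTV 80.9% ≤ 97%; reserves 7.8 ≥ 2 mo → qualifies.

Product C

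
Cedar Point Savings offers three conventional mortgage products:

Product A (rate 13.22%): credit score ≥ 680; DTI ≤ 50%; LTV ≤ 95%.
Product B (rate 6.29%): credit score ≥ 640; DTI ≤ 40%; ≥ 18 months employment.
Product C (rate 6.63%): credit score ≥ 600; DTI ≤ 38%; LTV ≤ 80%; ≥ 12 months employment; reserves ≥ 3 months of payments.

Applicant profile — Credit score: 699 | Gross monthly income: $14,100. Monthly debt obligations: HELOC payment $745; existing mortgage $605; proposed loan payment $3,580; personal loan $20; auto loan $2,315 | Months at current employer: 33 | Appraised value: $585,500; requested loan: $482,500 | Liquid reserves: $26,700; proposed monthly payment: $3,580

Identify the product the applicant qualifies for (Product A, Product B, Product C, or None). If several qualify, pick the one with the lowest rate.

None

Total debts = (745 + 605 + 3,580 + 20 + 2,315) = 7,265; DTI = 7,265/14,100 = 51.5%.
LTV = 482,500/585,500 = 82.4%.
Reserves = 26,700/3,580 = 7.5 months.
Product A: score 699 ≥ 680; DTI 51.5% > 50%; LTV 82.4% ≤ 95% → does not qualify.
Product B: score 699 ≥ 640; DTI 51.5% > 40%; employment 33 ≥ 18 mo → does not qualify.
Product C: score 699 ≥ 600; DTI 51.5% > 38%; LTV 82.4% > 80%; employment 33 ≥ 12 mo; reserves 7.5 ≥ 3 mo → does not qualify.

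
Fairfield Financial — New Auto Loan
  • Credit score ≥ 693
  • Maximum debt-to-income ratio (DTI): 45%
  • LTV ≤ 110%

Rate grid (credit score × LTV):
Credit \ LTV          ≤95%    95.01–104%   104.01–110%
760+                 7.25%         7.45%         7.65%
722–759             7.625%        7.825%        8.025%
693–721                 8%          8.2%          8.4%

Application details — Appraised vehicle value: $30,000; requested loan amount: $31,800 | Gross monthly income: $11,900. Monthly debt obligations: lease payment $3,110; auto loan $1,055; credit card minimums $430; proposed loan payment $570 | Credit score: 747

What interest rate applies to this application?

8.025%

Credit score 747 ≥ 693; Total monthly debts = (3,110 + 1,055 + 430 + 570) = 5,165. DTI: 5,165 ÷ 11,900 = 43.4%, within the 45% cap
Loan-to-value = 31,800/30,000 = 106% — pass (110% max)
Row: 747 falls in 722–759. Column: 106% falls in 104.01–110%. Rate = 8.025%.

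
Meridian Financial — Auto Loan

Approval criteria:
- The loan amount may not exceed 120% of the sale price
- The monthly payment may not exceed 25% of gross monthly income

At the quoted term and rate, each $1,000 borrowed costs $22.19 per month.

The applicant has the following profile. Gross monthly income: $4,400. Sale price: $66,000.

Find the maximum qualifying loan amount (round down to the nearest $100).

Payment cap: 25% × $4,400 = $1,100/month.
At $22.19 per $1,000, that supports 1,100/22.19 × 1,000 ≈ $49,571 → $49,500.
LTV cap: 120% × $66,000 = $79,200 → $79,200.
Binding constraint: payment-to-income.

$49,500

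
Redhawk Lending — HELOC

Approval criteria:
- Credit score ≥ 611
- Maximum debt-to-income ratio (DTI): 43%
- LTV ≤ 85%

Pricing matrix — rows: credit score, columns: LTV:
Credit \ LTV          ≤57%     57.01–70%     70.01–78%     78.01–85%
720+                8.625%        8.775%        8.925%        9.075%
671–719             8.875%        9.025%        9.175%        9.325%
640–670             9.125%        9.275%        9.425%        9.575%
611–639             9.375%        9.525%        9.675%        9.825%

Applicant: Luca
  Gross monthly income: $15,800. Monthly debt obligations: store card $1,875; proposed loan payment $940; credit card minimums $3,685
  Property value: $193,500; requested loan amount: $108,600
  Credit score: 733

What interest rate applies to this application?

Credit score 733 ≥ 611; Total monthly debts = (1,875 + 940 + 3,685) = 6,500. Debt-to-income = 6,500/15,800 = 41.1% — meets 43% limit
Loan-to-value = 108,600/193,500 = 56.1% — pass (85% max)
Credit 733 → row 720+; LTV 56.1% → column ≤57%. Grid cell → 8.625%.

8.625%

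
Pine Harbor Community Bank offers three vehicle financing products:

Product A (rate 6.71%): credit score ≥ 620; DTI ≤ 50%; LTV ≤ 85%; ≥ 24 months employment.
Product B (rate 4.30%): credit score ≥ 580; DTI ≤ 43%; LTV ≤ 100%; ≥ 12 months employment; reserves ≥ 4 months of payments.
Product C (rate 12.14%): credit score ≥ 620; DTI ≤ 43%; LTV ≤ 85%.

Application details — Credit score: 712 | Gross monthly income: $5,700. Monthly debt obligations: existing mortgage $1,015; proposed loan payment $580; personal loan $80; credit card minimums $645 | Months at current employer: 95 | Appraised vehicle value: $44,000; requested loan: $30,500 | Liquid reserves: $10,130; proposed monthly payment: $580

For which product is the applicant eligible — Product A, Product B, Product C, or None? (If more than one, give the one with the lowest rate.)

Product B

Total debts = (1,015 + 580 + 80 + 645) = 2,320; DTI = 2,320/5,700 = 40.7%.
LTV = 30,500/44,000 = 69.3%.
Reserves = 10,130/580 = 17.5 months.
Product A: score 712 ≥ 620; DTI 40.7% ≤ 50%; LTV 69.3% ≤ 85%; employment 95 ≥ 24 mo → qualifies.
Product B: score 712 ≥ 580; DTI 40.7% ≤ 43%; LTV 69.3% ≤ 100%; employment 95 ≥ 12 mo; reserves 17.5 ≥ 4 mo → qualifies.
Product C: score 712 ≥ 620; DTI 40.7% ≤ 43%; LTV 69.3% ≤ 85% → qualifies.
Qualifying: Product A, Product B, Product C. Lowest rate is 4.30% → Product B.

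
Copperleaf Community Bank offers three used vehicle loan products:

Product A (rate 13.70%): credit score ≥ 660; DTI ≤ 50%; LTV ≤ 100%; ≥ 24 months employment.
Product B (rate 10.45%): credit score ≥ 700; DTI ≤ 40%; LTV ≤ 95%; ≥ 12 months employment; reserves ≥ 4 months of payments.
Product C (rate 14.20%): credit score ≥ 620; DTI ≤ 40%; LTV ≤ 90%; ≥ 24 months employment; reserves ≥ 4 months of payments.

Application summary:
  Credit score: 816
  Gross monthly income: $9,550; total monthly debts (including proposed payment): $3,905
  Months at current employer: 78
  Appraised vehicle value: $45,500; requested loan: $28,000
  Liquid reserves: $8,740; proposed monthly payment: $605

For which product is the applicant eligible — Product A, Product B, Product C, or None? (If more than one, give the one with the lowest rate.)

Product A

DTI = 3,905/9,550 = 40.9%.
LTV = 28,000/45,500 = 61.5%.
Reserves = 8,740/605 = 14.4 months.
Product A: score 816 ≥ 660; DTI 40.9% ≤ 50%; LTV 61.5% ≤ 100%; employment 78 ≥ 24 mo → qualifies.
Product B: score 816 ≥ 700; DTI 40.9% > 40%; LTV 61.5% ≤ 95%; employment 78 ≥ 12 mo; reserves 14.4 ≥ 4 mo → does not qualify.
Product C: score 816 ≥ 620; DTI 40.9% > 40%; LTV 61.5% ≤ 90%; employment 78 ≥ 24 mo; reserves 14.4 ≥ 4 mo → does not qualify.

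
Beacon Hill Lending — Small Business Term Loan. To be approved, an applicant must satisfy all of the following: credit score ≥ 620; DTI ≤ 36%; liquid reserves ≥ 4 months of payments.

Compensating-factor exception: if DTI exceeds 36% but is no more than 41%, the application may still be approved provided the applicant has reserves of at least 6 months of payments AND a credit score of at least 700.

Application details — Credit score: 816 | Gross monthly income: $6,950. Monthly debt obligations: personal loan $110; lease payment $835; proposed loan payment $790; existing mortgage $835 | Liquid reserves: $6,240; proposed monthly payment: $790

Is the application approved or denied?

Approved

Credit score 816 ≥ 620 (meets base)
Total debts = (110 + 835 + 790 + 835) = 2,570. DTI: 2,570 ÷ 6,950 = 37%, over the 36% base limit.
Reserves: 6,240 ÷ 790 = 7.9 months (meets 4-month minimum)
37% falls in the override range (36%–41%), so the compensating-factor test applies.
Reserves 7.9 ≥ 6 months; credit score 816 ≥ 700.
Both compensating conditions met → exception applies.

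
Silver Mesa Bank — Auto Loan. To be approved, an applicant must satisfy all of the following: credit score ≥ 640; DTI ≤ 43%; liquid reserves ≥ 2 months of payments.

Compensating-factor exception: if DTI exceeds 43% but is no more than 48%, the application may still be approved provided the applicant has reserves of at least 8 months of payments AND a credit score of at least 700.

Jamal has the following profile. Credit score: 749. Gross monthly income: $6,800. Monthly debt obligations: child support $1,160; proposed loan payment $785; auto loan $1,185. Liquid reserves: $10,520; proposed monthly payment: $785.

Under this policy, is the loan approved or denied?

Credit score 749 ≥ 640 (meets base)
Total debts = (1,160 + 785 + 1,185) = 3,130. DTI = 3,130/6,800 = 46% > 43% — standard DTI limit exceeded.
Reserves: 10,520 ÷ 785 = 13.4 months (meets 2-month minimum)
46% falls in the override range (43%–48%), so the compensating-factor test applies.
Reserves 13.4 ≥ 8 months; credit score 749 ≥ 700.
Both compensating conditions met → exception applies.

Approved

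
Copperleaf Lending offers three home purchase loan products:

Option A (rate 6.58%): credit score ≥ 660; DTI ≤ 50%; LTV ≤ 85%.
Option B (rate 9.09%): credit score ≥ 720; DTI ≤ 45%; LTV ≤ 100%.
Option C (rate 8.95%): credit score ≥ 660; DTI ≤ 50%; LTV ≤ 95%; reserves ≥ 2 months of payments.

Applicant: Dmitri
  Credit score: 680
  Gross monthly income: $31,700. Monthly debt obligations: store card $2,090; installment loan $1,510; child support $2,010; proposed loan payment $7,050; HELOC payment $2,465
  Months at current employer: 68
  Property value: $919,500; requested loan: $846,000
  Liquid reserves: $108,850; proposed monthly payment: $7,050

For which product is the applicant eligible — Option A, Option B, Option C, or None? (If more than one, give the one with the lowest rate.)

Option C

Total debts = (2,090 + 1,510 + 2,010 + 7,050 + 2,465) = 15,125; DTI = 15,125/31,700 = 47.7%.
LTV = 846,000/919,500 = 92%.
Reserves = 108,850/7,050 = 15.4 months.
Option A: score 680 ≥ 660; DTI 47.7% ≤ 50%; LTV 92% > 85% → does not qualify.
Option B: score 680 < 720; DTI 47.7% > 45%; LTV 92% ≤ 100% → does not qualify.
Option C: score 680 ≥ 660; DTI 47.7% ≤ 50%; LTV 92% ≤ 95%; reserves 15.4 ≥ 2 mo → qualifies.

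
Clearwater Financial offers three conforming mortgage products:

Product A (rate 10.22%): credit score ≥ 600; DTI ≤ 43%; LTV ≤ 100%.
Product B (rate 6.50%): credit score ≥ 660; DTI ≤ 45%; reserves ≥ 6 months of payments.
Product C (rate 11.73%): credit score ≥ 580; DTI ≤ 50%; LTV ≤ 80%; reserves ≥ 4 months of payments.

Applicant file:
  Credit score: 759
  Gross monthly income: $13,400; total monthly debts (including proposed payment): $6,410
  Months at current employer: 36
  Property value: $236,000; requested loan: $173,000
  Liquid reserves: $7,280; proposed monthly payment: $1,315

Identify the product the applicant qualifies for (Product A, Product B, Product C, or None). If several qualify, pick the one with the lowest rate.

Product C

DTI = 6,410/13,400 = 47.8%.
LTV = 173,000/236,000 = 73.3%.
Reserves = 7,280/1,315 = 5.5 months.
Product A: score 759 ≥ 600; DTI 47.8% > 43%; LTV 73.3% ≤ 100% → does not qualify.
Product B: score 759 ≥ 660; DTI 47.8% > 45%; reserves 5.5 < 6 mo → does not qualify.
Product C: score 759 ≥ 580; DTI 47.8% ≤ 50%; LTV 73.3% ≤ 80%; reserves 5.5 ≥ 4 mo → qualifies.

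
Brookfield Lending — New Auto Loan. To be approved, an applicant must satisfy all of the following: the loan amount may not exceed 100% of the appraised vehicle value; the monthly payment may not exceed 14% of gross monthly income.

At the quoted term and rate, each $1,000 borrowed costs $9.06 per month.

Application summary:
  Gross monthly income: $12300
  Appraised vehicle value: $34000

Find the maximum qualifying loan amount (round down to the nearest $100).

Payment cap: 14% × $12,300 = $1,722/month.
At $9.06 per $1,000, that supports 1,722/9.06 × 1,000 ≈ $190,066 → $190,000.
LTV cap: 100% × $34,000 = $34,000 → $34,000.
Binding constraint: loan-to-value.

$34,000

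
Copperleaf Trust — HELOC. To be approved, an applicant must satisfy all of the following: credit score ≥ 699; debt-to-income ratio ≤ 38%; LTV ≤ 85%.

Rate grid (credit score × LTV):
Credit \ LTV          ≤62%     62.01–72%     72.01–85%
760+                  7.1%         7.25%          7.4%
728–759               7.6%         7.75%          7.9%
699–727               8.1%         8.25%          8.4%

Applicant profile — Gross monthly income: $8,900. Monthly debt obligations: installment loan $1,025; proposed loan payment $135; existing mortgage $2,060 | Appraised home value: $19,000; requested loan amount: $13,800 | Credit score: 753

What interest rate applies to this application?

7.9%

Credit score 753 ≥ 699; Total monthly debts = (1,025 + 135 + 2,060) = 3,220. Debt-to-income = 3,220/8,900 = 36.2% — meets 38% limit
Loan-to-value = 13,800/19,000 = 72.6% — pass (85% max)
Score 753 is in the 728–759 band; LTV 72.6% is in the 72.01–85% band → 7.9%.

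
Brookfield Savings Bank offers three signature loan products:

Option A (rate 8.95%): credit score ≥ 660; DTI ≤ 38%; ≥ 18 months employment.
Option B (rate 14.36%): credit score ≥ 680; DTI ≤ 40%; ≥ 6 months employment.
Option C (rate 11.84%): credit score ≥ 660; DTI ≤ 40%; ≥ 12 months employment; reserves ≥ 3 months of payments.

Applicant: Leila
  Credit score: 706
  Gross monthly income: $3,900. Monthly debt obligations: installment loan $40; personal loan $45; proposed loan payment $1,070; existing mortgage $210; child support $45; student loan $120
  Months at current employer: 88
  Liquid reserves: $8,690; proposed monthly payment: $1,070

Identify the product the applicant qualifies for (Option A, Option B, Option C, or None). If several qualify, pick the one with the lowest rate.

Option C

Total debts = (40 + 45 + 1,070 + 210 + 45 + 120) = 1,530; DTI = 1,530/3,900 = 39.2%.
Reserves = 8,690/1,070 = 8.1 months.
Option A: score 706 ≥ 660; DTI 39.2% > 38%; employment 88 ≥ 18 mo → does not qualify.
Option B: score 706 ≥ 680; DTI 39.2% ≤ 40%; employment 88 ≥ 6 mo → qualifies.
Option C: score 706 ≥ 660; DTI 39.2% ≤ 40%; employment 88 ≥ 12 mo; reserves 8.1 ≥ 3 mo → qualifies.
Qualifying: Option B, Option C. Lowest rate is 11.84% → Option C.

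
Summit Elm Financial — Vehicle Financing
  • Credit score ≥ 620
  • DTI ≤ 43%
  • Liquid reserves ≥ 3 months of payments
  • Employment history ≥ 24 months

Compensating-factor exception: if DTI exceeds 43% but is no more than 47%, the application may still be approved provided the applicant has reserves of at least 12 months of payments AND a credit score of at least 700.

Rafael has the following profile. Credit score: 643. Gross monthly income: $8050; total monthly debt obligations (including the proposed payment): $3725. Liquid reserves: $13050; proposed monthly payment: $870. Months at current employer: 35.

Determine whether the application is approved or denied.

Denied

Credit score 643 ≥ 620 (meets base)
DTI: 3,725 ÷ 8,050 = 46.3%, over the 43% base limit.
Reserves = 13,050/870 = 15.0 months ≥ 3
Employment 35 ≥ 24 months
46.3% falls in the override range (43%–47%), so the compensating-factor test applies.
Reserves 15.0 ≥ 12 months; credit score 643 < 700.
Compensating-factor requirement not fully met.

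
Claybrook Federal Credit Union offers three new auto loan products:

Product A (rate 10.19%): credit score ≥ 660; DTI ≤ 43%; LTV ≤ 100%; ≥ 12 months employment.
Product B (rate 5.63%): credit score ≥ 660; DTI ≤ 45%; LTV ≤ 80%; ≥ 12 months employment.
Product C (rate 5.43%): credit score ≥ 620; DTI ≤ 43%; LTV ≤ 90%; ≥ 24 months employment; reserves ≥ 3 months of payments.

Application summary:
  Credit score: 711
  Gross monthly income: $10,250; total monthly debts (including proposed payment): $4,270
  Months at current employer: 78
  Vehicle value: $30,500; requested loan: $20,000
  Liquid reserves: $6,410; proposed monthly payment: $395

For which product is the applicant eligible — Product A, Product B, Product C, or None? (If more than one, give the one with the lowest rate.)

DTI = 4,270/10,250 = 41.7%.
LTV = 20,000/30,500 = 65.6%.
Reserves = 6,410/395 = 16.2 months.
Product A: score 711 ≥ 660; DTI 41.7% ≤ 43%; LTV 65.6% ≤ 100%; employment 78 ≥ 12 mo → qualifies.
Product B: score 711 ≥ 660; DTI 41.7% ≤ 45%; LTV 65.6% ≤ 80%; employment 78 ≥ 12 mo → qualifies.
Product C: score 711 ≥ 620; DTI 41.7% ≤ 43%; LTV 65.6% ≤ 90%; employment 78 ≥ 24 mo; reserves 16.2 ≥ 3 mo → qualifies.
Qualifying: Product A, Product B, Product C. Lowest rate is 5.43% → Product C.

Product C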